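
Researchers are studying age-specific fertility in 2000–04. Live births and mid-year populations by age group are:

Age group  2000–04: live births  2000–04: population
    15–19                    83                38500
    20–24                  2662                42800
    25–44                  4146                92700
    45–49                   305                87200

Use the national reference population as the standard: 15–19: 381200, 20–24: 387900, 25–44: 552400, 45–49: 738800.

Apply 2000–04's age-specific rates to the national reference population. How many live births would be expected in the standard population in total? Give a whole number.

Age-specific rates per 1000 for 2000–04: 2.156, 62.196, 44.725, 3.498.
Expected live births = Σ (standard pop × age-specific rate ÷ 1000)
= 381200×2.156/1000 + 387900×62.196/1000 + 552400×44.725/1000 + 738800×3.498/1000
= 821.81 + 24125.93 + 24706.05 + 2584.11 = 52237.89.

52238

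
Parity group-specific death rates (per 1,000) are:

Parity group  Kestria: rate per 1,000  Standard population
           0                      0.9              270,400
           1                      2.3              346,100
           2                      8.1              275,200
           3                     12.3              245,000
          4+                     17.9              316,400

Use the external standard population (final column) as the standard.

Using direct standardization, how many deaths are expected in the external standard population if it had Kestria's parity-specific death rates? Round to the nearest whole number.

11946

Expected deaths = Σ (standard pop × parity-specific rate ÷ 1,000)
= 270,400×0.9/1,000 + 346,100×2.3/1,000 + 275,200×8.1/1,000 + 245,000×12.3/1,000 + 316,400×17.9/1,000
= 243.36 + 796.03 + 2229.12 + 3013.50 + 5663.56 = 11945.57.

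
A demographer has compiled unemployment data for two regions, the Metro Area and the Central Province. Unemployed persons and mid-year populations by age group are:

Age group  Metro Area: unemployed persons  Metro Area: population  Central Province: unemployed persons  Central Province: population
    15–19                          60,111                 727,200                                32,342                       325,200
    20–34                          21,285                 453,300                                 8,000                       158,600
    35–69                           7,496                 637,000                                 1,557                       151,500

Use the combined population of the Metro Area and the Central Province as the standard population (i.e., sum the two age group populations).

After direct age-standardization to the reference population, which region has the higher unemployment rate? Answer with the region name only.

Age-specific rates per 1,000 for the Metro Area: 82.661, 46.956, 11.768.
For the Central Province: 99.453, 50.441, 10.277.
Combined standard total = 2,452,800; weights = 0.4291, 0.2495, 0.3215.
The Metro Area: 0.4291×82.661 + 0.2495×46.956 + 0.3215×11.768 = 50.9635 per 1,000.
The Central Province: 0.4291×99.453 + 0.2495×50.441 + 0.3215×10.277 = 58.5586 per 1,000.

Central Province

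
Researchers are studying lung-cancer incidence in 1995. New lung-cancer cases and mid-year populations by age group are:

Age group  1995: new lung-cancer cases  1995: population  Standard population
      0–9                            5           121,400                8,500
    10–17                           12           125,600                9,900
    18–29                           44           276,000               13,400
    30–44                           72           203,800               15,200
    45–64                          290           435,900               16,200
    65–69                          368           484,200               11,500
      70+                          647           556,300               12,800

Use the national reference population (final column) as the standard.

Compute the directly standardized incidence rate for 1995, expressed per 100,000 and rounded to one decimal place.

49.4

Age-specific rates per 100,000 for 1995: 4.12, 9.55, 15.94, 35.33, 66.53, 76.00, 116.30.
Standard total = 87,500; weights = 0.0971, 0.1131, 0.1531, 0.1737, 0.1851, 0.1314, 0.1463.
Standardized rate: 0.0971×4.12 + 0.1131×9.55 + 0.1531×15.94 + 0.1737×35.33 + 0.1851×66.53 + 0.1314×76.00 + 0.1463×116.30 = 49.3794 per 100,000.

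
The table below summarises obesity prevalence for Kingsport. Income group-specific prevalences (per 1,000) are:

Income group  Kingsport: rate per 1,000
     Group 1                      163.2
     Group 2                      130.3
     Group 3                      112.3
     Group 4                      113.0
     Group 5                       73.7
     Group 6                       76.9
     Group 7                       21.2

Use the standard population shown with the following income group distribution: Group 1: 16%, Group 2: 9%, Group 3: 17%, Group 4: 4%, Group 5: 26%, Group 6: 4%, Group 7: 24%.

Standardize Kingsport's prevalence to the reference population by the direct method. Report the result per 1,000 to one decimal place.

Standard weights: 0.16, 0.09, 0.17, 0.04, 0.26, 0.04, 0.24.
Standardized rate: 0.1600×163.2 + 0.0900×130.3 + 0.1700×112.3 + 0.0400×113.0 + 0.2600×73.7 + 0.0400×76.9 + 0.2400×21.2 = 88.7760 per 1,000.

88.8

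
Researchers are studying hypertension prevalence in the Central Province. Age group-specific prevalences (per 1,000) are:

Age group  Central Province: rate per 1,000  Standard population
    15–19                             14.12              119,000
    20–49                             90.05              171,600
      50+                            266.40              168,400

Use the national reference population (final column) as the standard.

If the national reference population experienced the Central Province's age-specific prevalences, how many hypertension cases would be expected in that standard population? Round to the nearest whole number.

Expected hypertension cases = Σ (standard pop × age-specific rate ÷ 1,000)
= 119,000×14.12/1,000 + 171,600×90.05/1,000 + 168,400×266.40/1,000
= 1680.28 + 15452.58 + 44861.76 = 61994.62.

61995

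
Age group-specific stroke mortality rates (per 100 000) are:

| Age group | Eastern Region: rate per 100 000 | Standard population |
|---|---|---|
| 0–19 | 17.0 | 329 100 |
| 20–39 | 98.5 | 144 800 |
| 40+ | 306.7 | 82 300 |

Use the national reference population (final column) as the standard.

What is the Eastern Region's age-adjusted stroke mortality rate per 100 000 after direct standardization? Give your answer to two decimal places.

Standard total = 556 200; weights = 0.5917, 0.2603, 0.1480.
Standardized rate: 0.5917×17.0 + 0.2603×98.5 + 0.1480×306.7 = 81.0840 per 100 000.

81.08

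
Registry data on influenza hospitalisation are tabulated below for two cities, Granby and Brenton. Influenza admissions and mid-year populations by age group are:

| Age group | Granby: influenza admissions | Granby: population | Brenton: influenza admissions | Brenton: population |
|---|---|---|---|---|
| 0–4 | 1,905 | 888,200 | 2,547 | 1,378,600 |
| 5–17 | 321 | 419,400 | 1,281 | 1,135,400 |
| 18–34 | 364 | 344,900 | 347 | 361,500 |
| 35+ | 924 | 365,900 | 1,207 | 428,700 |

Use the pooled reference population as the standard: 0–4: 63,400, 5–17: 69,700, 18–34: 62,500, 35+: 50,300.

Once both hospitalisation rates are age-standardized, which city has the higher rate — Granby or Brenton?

Brenton

Age-specific rates per 100,000 for Granby: 214.48, 76.54, 105.54, 252.53.
For Brenton: 184.75, 112.82, 95.99, 281.55.
Standard total = 245,900; weights = 0.2578, 0.2834, 0.2542, 0.2046.
Granby: 0.2578×214.48 + 0.2834×76.54 + 0.2542×105.54 + 0.2046×252.53 = 155.4734 per 100,000.
Brenton: 0.2578×184.75 + 0.2834×112.82 + 0.2542×95.99 + 0.2046×281.55 = 161.6037 per 100,000.
The crude rates (174.10 vs 162.88) would put Granby higher, but that reflects its age composition; once standardized to a common age structure, Brenton has the higher underlying rate.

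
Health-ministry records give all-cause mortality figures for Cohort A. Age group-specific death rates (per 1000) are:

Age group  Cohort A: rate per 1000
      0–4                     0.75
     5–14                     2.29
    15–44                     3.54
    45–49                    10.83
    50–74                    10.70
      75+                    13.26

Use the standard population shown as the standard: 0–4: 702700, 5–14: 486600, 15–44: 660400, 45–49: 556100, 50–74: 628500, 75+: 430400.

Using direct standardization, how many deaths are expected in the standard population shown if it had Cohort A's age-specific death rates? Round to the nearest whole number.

22434

Expected deaths = Σ (standard pop × age-specific rate ÷ 1000)
= 702700×0.75/1000 + 486600×2.29/1000 + 660400×3.54/1000 + 556100×10.83/1000 + 628500×10.70/1000 + 430400×13.26/1000
= 527.02 + 1114.31 + 2337.82 + 6022.56 + 6724.95 + 5707.10 = 22433.77.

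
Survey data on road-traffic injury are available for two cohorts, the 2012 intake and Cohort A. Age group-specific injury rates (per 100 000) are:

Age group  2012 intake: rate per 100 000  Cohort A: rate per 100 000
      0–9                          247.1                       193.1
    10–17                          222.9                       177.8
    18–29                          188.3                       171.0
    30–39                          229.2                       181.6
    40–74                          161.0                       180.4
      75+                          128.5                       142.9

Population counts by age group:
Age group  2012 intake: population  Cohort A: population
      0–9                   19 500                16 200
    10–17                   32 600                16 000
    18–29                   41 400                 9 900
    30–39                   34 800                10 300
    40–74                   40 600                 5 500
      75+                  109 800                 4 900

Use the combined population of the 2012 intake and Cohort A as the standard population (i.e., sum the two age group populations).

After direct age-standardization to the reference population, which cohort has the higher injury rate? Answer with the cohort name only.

2012 intake

Combined standard total = 341 500; weights = 0.1045, 0.1423, 0.1502, 0.1321, 0.1350, 0.3359.
The 2012 intake: 0.1045×247.1 + 0.1423×222.9 + 0.1502×188.3 + 0.1321×229.2 + 0.1350×161.0 + 0.3359×128.5 = 181.0020 per 100 000.
Cohort A: 0.1045×193.1 + 0.1423×177.8 + 0.1502×171.0 + 0.1321×181.6 + 0.1350×180.4 + 0.3359×142.9 = 167.5089 per 100 000.
The crude rates (174.03 vs 178.80) would put Cohort A higher, but that reflects its age composition; once standardized to a common age structure, the 2012 intake has the higher underlying rate.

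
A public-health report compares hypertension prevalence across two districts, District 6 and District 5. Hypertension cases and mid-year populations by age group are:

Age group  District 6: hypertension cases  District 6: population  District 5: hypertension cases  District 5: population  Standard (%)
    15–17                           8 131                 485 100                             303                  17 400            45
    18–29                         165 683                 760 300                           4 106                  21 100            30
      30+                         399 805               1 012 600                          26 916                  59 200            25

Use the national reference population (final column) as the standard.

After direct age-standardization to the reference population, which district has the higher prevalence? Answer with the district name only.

District 5

Age-specific rates per 1 000 for District 6: 16.761, 217.918, 394.830.
For District 5: 17.414, 194.597, 454.662.
Standard weights: 0.45, 0.30, 0.25.
District 6: 0.4500×16.761 + 0.3000×217.918 + 0.2500×394.830 = 171.6256 per 1 000.
District 5: 0.4500×17.414 + 0.3000×194.597 + 0.2500×454.662 = 179.8809 per 1 000.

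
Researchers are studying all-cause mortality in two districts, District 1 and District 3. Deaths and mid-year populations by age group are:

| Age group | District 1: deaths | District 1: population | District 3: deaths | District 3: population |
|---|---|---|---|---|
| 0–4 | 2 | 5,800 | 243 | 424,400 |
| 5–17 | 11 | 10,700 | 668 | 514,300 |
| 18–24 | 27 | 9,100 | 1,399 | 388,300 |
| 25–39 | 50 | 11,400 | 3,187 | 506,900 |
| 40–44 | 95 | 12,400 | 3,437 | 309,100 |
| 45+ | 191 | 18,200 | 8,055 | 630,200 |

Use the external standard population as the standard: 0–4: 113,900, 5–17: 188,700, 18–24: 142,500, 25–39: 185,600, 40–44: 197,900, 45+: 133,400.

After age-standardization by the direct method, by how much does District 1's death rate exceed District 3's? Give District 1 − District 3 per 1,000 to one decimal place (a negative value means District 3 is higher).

Age-specific rates per 1,000 for District 1: 0.345, 1.028, 2.967, 4.386, 7.661, 10.495.
For District 3: 0.573, 1.299, 3.603, 6.287, 11.119, 12.782.
Standard total = 962,000; weights = 0.1184, 0.1962, 0.1481, 0.1929, 0.2057, 0.1387.
District 1: 0.1184×0.345 + 0.1962×1.028 + 0.1481×2.967 + 0.1929×4.386 + 0.2057×7.661 + 0.1387×10.495 = 4.5595 per 1,000.
District 3: 0.1184×0.573 + 0.1962×1.299 + 0.1481×3.603 + 0.1929×6.287 + 0.2057×11.119 + 0.1387×12.782 = 6.1291 per 1,000.
Difference = 4.5595 − 6.1291 = -1.5696.

-1.6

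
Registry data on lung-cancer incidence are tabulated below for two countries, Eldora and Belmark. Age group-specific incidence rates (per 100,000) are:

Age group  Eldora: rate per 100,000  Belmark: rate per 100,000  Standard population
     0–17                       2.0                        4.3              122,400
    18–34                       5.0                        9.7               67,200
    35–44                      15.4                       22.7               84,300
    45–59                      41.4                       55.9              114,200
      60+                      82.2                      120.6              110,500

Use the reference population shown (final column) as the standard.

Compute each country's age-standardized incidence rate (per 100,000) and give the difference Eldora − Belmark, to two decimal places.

-14.26

Standard total = 498,600; weights = 0.2455, 0.1348, 0.1691, 0.2290, 0.2216.
Eldora: 0.2455×2.0 + 0.1348×5.0 + 0.1691×15.4 + 0.2290×41.4 + 0.2216×82.2 = 31.4681 per 100,000.
Belmark: 0.2455×4.3 + 0.1348×9.7 + 0.1691×22.7 + 0.2290×55.9 + 0.2216×120.6 = 45.7317 per 100,000.
Difference = 31.4681 − 45.7317 = -14.2636.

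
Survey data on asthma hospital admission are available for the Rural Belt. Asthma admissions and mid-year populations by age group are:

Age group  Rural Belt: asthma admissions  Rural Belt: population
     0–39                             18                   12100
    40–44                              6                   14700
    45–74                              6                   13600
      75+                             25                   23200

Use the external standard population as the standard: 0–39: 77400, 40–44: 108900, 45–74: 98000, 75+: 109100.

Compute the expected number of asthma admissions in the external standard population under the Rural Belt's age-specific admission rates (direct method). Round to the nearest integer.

320

Age-specific rates per 10000 for the Rural Belt: 14.88, 4.08, 4.41, 10.78.
Expected asthma admissions = Σ (standard pop × age-specific rate ÷ 10000)
= 77400×14.88/10000 + 108900×4.08/10000 + 98000×4.41/10000 + 109100×10.78/10000
= 115.14 + 44.45 + 43.24 + 117.56 = 320.39.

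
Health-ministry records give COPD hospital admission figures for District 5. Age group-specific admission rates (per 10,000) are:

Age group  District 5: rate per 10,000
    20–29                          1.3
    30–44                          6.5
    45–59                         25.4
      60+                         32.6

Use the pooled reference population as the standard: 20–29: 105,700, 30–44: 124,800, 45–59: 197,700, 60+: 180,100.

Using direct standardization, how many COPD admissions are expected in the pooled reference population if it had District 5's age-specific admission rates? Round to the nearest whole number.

Expected COPD admissions = Σ (standard pop × age-specific rate ÷ 10,000)
= 105,700×1.3/10,000 + 124,800×6.5/10,000 + 197,700×25.4/10,000 + 180,100×32.6/10,000
= 13.74 + 81.12 + 502.16 + 587.13 = 1184.14.

1184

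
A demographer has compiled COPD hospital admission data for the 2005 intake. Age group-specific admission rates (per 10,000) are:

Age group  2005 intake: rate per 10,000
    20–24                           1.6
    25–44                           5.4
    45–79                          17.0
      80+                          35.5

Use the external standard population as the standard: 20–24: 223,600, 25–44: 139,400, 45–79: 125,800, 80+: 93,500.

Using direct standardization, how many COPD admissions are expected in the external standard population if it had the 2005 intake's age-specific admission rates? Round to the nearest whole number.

657

Expected COPD admissions = Σ (standard pop × age-specific rate ÷ 10,000)
= 223,600×1.6/10,000 + 139,400×5.4/10,000 + 125,800×17.0/10,000 + 93,500×35.5/10,000
= 35.78 + 75.28 + 213.86 + 331.93 = 656.84.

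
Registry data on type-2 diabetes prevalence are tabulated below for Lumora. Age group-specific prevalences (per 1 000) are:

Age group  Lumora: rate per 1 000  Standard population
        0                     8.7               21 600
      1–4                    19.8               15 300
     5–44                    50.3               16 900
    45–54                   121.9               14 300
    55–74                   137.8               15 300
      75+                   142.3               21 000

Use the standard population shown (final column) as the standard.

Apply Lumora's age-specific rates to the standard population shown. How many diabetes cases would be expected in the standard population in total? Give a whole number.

8181

Expected diabetes cases = Σ (standard pop × age-specific rate ÷ 1 000)
= 21 600×8.7/1 000 + 15 300×19.8/1 000 + 16 900×50.3/1 000 + 14 300×121.9/1 000 + 15 300×137.8/1 000 + 21 000×142.3/1 000
= 187.92 + 302.94 + 850.07 + 1743.17 + 2108.34 + 2988.30 = 8180.74.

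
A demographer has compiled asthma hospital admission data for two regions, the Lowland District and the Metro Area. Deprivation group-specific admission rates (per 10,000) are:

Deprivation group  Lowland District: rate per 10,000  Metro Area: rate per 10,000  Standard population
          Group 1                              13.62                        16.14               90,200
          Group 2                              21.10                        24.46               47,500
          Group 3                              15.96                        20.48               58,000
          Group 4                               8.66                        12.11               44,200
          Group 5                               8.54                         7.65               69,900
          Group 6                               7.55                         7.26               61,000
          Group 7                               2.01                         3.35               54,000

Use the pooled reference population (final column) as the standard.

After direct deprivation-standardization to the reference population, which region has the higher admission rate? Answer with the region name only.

Standard total = 424,800; weights = 0.2123, 0.1118, 0.1365, 0.1040, 0.1645, 0.1436, 0.1271.
The Lowland District: 0.2123×13.62 + 0.1118×21.10 + 0.1365×15.96 + 0.1040×8.66 + 0.1645×8.54 + 0.1436×7.55 + 0.1271×2.01 = 11.0764 per 10,000.
The Metro Area: 0.2123×16.14 + 0.1118×24.46 + 0.1365×20.48 + 0.1040×12.11 + 0.1645×7.65 + 0.1436×7.26 + 0.1271×3.35 = 12.9456 per 10,000.

Metro Area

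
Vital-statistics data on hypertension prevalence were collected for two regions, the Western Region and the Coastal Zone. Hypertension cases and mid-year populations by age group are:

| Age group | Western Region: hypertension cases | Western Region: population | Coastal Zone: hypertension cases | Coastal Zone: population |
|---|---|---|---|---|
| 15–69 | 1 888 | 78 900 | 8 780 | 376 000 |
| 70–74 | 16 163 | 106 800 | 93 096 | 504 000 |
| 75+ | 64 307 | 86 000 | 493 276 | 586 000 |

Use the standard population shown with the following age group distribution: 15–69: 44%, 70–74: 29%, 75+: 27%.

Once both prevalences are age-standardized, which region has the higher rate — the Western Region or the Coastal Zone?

Coastal Zone

Age-specific rates per 1 000 for the Western Region: 23.929, 151.339, 747.756.
For the Coastal Zone: 23.351, 184.714, 841.768.
Standard weights: 0.44, 0.29, 0.27.
The Western Region: 0.4400×23.929 + 0.2900×151.339 + 0.2700×747.756 = 256.3111 per 1 000.
The Coastal Zone: 0.4400×23.351 + 0.2900×184.714 + 0.2700×841.768 = 291.1189 per 1 000.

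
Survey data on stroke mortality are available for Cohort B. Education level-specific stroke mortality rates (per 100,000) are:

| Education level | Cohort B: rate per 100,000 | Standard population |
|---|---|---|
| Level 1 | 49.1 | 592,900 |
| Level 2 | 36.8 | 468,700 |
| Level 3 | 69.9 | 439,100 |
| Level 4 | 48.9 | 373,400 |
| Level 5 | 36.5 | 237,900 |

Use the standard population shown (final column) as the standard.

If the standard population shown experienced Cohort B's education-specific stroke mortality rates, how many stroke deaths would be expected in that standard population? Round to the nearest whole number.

1040

Expected stroke deaths = Σ (standard pop × education-specific rate ÷ 100,000)
= 592,900×49.1/100,000 + 468,700×36.8/100,000 + 439,100×69.9/100,000 + 373,400×48.9/100,000 + 237,900×36.5/100,000
= 291.11 + 172.48 + 306.93 + 182.59 + 86.83 = 1039.95.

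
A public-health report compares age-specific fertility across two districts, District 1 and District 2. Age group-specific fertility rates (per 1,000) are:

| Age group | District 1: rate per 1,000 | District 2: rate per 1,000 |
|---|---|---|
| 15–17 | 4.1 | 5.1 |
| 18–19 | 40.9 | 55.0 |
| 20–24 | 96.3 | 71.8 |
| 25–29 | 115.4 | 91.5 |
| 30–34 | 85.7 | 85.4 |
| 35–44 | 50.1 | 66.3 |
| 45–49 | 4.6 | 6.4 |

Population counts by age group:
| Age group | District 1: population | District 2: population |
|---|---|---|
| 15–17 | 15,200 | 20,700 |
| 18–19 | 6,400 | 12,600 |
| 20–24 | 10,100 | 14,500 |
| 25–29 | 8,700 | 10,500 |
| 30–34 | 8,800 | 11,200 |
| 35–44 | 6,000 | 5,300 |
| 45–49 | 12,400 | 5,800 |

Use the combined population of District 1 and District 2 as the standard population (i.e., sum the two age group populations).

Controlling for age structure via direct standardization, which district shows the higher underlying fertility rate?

Combined standard total = 148,200; weights = 0.2422, 0.1282, 0.1660, 0.1296, 0.1350, 0.0762, 0.1228.
District 1: 0.2422×4.1 + 0.1282×40.9 + 0.1660×96.3 + 0.1296×115.4 + 0.1350×85.7 + 0.0762×50.1 + 0.1228×4.6 = 53.1228 per 1,000.
District 2: 0.2422×5.1 + 0.1282×55.0 + 0.1660×71.8 + 0.1296×91.5 + 0.1350×85.4 + 0.0762×66.3 + 0.1228×6.4 = 49.4254 per 1,000.
The crude rates (50.48 vs 51.43) would put District 2 higher, but that reflects its age composition; once standardized to a common age structure, District 1 has the higher underlying rate.

District 1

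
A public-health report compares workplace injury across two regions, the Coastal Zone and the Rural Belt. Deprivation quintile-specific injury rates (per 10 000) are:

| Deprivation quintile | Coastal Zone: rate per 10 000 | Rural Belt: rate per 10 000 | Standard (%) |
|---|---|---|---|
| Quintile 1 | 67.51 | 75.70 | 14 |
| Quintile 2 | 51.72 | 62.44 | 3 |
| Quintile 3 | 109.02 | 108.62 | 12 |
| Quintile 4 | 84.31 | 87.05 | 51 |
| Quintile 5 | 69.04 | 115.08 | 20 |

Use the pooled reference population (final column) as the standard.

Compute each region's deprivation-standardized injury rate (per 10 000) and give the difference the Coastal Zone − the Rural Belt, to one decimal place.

Standard weights: 0.14, 0.03, 0.12, 0.51, 0.20.
The Coastal Zone: 0.1400×67.51 + 0.0300×51.72 + 0.1200×109.02 + 0.5100×84.31 + 0.2000×69.04 = 80.8915 per 10 000.
The Rural Belt: 0.1400×75.70 + 0.0300×62.44 + 0.1200×108.62 + 0.5100×87.05 + 0.2000×115.08 = 92.9171 per 10 000.
Difference = 80.8915 − 92.9171 = -12.0256.

-12.0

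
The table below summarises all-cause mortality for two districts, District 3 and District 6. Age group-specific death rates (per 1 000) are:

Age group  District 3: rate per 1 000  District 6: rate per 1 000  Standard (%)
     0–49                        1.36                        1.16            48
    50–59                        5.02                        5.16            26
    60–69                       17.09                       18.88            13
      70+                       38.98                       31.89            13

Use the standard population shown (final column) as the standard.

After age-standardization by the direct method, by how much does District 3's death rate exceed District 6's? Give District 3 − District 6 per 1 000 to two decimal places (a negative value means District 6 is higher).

0.75

Standard weights: 0.48, 0.26, 0.13, 0.13.
District 3: 0.4800×1.36 + 0.2600×5.02 + 0.1300×17.09 + 0.1300×38.98 = 9.2471 per 1 000.
District 6: 0.4800×1.16 + 0.2600×5.16 + 0.1300×18.88 + 0.1300×31.89 = 8.4985 per 1 000.
Difference = 9.2471 − 8.4985 = 0.7486.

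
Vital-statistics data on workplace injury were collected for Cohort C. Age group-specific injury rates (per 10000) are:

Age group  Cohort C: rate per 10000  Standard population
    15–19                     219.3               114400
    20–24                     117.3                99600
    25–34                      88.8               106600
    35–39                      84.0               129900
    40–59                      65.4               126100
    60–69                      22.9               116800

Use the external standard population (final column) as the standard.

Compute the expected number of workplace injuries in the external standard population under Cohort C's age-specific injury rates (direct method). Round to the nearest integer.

6807

Expected workplace injuries = Σ (standard pop × age-specific rate ÷ 10000)
= 114400×219.3/10000 + 99600×117.3/10000 + 106600×88.8/10000 + 129900×84.0/10000 + 126100×65.4/10000 + 116800×22.9/10000
= 2508.79 + 1168.31 + 946.61 + 1091.16 + 824.69 + 267.47 = 6807.03.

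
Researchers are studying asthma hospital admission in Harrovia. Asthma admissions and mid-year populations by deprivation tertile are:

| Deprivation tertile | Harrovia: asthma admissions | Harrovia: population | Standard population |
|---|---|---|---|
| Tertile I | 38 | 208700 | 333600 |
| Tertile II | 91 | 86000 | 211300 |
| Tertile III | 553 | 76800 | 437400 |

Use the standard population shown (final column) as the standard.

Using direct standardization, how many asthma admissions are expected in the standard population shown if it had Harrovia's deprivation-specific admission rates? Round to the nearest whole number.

3434

Deprivation-specific rates per 10000 for Harrovia: 1.82, 10.58, 72.01.
Expected asthma admissions = Σ (standard pop × deprivation-specific rate ÷ 10000)
= 333600×1.82/10000 + 211300×10.58/10000 + 437400×72.01/10000
= 60.74 + 223.58 + 3149.51 = 3433.83.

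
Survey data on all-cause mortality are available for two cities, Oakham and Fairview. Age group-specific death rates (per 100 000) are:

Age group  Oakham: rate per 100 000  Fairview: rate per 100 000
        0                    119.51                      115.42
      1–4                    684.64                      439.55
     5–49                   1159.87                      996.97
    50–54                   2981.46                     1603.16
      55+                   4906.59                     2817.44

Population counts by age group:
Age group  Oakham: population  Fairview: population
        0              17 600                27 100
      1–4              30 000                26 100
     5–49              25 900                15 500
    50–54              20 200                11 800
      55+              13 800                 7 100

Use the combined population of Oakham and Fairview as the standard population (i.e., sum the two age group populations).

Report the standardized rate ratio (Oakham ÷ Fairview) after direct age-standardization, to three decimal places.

1.598

Combined standard total = 195 100; weights = 0.2291, 0.2875, 0.2122, 0.1640, 0.1071.
Oakham: 0.2291×119.51 + 0.2875×684.64 + 0.2122×1159.87 + 0.1640×2981.46 + 0.1071×4906.59 = 1484.9998 per 100 000.
Fairview: 0.2291×115.42 + 0.2875×439.55 + 0.2122×996.97 + 0.1640×1603.16 + 0.1071×2817.44 = 929.1553 per 100 000.
Ratio = 1484.9998 ÷ 929.1553 = 1.59823.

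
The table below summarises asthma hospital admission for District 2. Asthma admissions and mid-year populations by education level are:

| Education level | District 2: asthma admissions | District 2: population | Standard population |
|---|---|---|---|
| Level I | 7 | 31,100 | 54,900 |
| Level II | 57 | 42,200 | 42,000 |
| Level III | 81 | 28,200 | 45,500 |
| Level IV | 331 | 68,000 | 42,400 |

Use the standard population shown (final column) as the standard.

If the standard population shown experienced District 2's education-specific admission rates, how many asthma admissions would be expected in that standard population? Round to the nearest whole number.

406

Education-specific rates per 10,000 for District 2: 2.25, 13.51, 28.72, 48.68.
Expected asthma admissions = Σ (standard pop × education-specific rate ÷ 10,000)
= 54,900×2.25/10,000 + 42,000×13.51/10,000 + 45,500×28.72/10,000 + 42,400×48.68/10,000
= 12.36 + 56.73 + 130.69 + 206.39 = 406.17.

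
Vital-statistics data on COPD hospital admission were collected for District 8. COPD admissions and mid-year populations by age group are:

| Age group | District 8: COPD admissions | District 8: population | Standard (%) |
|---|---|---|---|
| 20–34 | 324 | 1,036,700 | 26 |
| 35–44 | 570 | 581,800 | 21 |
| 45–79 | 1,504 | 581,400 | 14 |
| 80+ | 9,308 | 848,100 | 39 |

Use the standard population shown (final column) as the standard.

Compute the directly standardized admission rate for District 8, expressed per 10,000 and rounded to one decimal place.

49.3

Age-specific rates per 10,000 for District 8: 3.13, 9.80, 25.87, 109.75.
Standard weights: 0.26, 0.21, 0.14, 0.39.
Standardized rate: 0.2600×3.13 + 0.2100×9.80 + 0.1400×25.87 + 0.3900×109.75 = 49.2946 per 10,000.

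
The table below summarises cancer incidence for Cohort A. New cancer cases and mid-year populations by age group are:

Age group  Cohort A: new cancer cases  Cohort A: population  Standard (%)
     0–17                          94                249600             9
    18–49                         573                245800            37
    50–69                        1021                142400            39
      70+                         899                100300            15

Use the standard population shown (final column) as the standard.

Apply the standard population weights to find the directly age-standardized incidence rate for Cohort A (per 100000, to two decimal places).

Age-specific rates per 100000 for Cohort A: 37.66, 233.12, 716.99, 896.31.
Standard weights: 0.09, 0.37, 0.39, 0.15.
Standardized rate: 0.0900×37.66 + 0.3700×233.12 + 0.3900×716.99 + 0.1500×896.31 = 503.7169 per 100000.

503.72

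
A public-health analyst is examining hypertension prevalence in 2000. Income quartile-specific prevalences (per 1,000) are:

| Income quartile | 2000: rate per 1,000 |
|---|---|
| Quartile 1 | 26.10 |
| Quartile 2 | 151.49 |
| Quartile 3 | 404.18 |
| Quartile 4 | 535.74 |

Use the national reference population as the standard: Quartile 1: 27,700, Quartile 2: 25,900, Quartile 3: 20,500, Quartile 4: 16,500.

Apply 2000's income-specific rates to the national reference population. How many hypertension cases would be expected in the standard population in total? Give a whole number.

21772

Expected hypertension cases = Σ (standard pop × income-specific rate ÷ 1,000)
= 27,700×26.10/1,000 + 25,900×151.49/1,000 + 20,500×404.18/1,000 + 16,500×535.74/1,000
= 722.97 + 3923.59 + 8285.69 + 8839.71 = 21771.96.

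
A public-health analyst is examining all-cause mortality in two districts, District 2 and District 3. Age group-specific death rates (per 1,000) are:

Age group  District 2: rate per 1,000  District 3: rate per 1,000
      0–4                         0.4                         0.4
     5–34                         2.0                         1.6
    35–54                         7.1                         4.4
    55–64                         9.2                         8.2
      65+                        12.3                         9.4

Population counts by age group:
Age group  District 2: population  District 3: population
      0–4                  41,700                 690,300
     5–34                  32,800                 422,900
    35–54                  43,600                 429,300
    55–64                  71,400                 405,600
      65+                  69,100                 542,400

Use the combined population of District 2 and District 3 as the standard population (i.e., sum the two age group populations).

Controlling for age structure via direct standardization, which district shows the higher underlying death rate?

District 2

Combined standard total = 2,749,100; weights = 0.2663, 0.1658, 0.1720, 0.1735, 0.2224.
District 2: 0.2663×0.4 + 0.1658×2.0 + 0.1720×7.1 + 0.1735×9.2 + 0.2224×12.3 = 5.9916 per 1,000.
District 3: 0.2663×0.4 + 0.1658×1.6 + 0.1720×4.4 + 0.1735×8.2 + 0.2224×9.4 = 4.6423 per 1,000.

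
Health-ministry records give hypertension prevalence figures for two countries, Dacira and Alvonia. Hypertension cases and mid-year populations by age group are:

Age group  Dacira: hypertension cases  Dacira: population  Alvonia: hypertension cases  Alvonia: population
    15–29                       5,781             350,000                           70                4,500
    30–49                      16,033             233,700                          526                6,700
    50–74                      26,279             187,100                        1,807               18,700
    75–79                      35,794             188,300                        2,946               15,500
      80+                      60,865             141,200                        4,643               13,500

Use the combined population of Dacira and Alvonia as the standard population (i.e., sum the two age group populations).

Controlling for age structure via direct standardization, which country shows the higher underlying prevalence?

Age-specific rates per 1,000 for Dacira: 16.517, 68.605, 140.454, 190.090, 431.055.
For Alvonia: 15.556, 78.507, 96.631, 190.065, 343.926.
Combined standard total = 1,159,200; weights = 0.3058, 0.2074, 0.1775, 0.1758, 0.1335.
Dacira: 0.3058×16.517 + 0.2074×68.605 + 0.1775×140.454 + 0.1758×190.090 + 0.1335×431.055 = 135.1606 per 1,000.
Alvonia: 0.3058×15.556 + 0.2074×78.507 + 0.1775×96.631 + 0.1758×190.065 + 0.1335×343.926 = 117.5076 per 1,000.
The crude rates (131.56 vs 169.64) would put Alvonia higher, but that reflects its age composition; once standardized to a common age structure, Dacira has the higher underlying rate.

Dacira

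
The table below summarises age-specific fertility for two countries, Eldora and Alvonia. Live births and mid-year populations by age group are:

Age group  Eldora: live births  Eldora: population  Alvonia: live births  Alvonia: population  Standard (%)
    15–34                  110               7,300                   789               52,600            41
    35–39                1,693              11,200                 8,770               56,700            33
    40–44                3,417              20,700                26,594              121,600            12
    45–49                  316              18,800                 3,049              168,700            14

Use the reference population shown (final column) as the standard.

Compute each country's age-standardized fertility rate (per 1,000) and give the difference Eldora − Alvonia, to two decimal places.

-7.74

Age-specific rates per 1,000 for Eldora: 15.068, 151.161, 165.072, 16.809.
For Alvonia: 15.000, 154.674, 218.701, 18.074.
Standard weights: 0.41, 0.33, 0.12, 0.14.
Eldora: 0.4100×15.068 + 0.3300×151.161 + 0.1200×165.072 + 0.1400×16.809 = 78.2230 per 1,000.
Alvonia: 0.4100×15.000 + 0.3300×154.674 + 0.1200×218.701 + 0.1400×18.074 = 85.9667 per 1,000.
Difference = 78.2230 − 85.9667 = -7.7437.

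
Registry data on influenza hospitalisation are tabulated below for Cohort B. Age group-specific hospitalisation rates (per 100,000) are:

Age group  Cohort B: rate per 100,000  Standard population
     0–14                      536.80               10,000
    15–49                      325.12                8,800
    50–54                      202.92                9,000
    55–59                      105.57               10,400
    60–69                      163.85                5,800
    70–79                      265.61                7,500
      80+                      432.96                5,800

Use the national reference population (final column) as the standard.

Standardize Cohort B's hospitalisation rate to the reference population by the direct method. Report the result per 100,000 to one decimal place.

289.8

Standard total = 57,300; weights = 0.1745, 0.1536, 0.1571, 0.1815, 0.1012, 0.1309, 0.1012.
Standardized rate: 0.1745×536.80 + 0.1536×325.12 + 0.1571×202.92 + 0.1815×105.57 + 0.1012×163.85 + 0.1309×265.61 + 0.1012×432.96 = 289.8226 per 100,000.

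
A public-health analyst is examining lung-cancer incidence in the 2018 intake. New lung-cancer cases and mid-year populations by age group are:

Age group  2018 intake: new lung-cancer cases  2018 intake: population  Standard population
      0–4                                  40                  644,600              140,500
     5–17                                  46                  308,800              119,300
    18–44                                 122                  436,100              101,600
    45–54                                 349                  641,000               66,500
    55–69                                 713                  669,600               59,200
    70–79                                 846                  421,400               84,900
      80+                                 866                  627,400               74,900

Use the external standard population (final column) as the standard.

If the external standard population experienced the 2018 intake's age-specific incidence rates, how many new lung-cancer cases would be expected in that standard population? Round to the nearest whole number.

Age-specific rates per 100,000 for the 2018 intake: 6.21, 14.90, 27.98, 54.45, 106.48, 200.76, 138.03.
Expected new lung-cancer cases = Σ (standard pop × age-specific rate ÷ 100,000)
= 140,500×6.21/100,000 + 119,300×14.90/100,000 + 101,600×27.98/100,000 + 66,500×54.45/100,000 + 59,200×106.48/100,000 + 84,900×200.76/100,000 + 74,900×138.03/100,000
= 8.72 + 17.77 + 28.42 + 36.21 + 63.04 + 170.44 + 103.38 = 427.99.

428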